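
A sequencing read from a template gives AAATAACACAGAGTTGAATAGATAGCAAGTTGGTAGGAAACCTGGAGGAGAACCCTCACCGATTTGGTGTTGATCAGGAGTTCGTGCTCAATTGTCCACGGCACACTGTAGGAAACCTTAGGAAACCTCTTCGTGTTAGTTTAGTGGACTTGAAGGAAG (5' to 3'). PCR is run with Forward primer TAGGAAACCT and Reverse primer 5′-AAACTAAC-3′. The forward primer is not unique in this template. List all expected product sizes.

The forward primer TAGGAAACCT matches the top strand at positions 34–43, 109–118, 119–128.
The reverse primer's reverse complement is GTTAGTTT, matching at positions 135–142.
Each forward site pairs with the reverse site to give a product ending at position 142: sizes 109, 34, 24 bp.

109 bp, 34 bp, 24 bp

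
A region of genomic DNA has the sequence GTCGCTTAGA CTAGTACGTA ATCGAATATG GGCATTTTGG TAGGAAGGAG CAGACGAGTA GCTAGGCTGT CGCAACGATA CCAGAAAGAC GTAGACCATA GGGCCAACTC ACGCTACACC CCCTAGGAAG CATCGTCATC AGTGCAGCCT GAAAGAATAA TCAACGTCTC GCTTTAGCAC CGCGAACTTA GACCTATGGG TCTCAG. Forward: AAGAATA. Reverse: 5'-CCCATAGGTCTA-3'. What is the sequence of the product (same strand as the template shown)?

The forward primer matches the template at positions 153–159.
Taking the reverse complement of CCCATAGGTCTA gives TAGACCTATGGG, found at positions 189–200 on the template; the primer anneals here to the top strand with its 3' end pointing upstream.
The product is the template from position 153 through 200 (48 bp).

5'-AAGAATAATCAACGTCTCGCTTTAGCACCGCGAACTTAGACCTATGGG-3'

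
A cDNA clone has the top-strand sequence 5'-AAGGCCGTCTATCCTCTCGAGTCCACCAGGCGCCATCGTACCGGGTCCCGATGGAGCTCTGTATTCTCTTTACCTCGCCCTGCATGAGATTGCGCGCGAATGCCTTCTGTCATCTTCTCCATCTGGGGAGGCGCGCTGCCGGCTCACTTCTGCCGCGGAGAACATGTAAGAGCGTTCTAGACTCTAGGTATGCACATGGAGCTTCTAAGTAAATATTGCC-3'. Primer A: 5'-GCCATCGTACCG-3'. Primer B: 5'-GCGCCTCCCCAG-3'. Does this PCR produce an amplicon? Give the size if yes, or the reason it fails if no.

Yes — a 103 bp product.

Primer A (GCCATCGTACCG) matches the top strand at positions 32–43; it acts as a forward primer.
Primer B's reverse complement is CTGGGGAGGCGC, matching the top strand at positions 123–134; it acts as a reverse primer.
The 3' ends face each other across positions 32–134, giving a 103 bp product.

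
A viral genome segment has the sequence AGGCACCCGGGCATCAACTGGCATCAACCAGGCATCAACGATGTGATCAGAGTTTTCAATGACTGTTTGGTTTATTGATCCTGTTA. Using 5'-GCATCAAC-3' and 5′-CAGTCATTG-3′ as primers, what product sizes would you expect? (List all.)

The forward primer GCATCAAC matches the top strand at positions 11–18, 21–28, 32–39.
The reverse primer's reverse complement is CAATGACTG, matching at positions 57–65.
Each forward site pairs with the reverse site to give a product ending at position 65: sizes 55, 45, 34 bp.

55 bp, 45 bp, 34 bp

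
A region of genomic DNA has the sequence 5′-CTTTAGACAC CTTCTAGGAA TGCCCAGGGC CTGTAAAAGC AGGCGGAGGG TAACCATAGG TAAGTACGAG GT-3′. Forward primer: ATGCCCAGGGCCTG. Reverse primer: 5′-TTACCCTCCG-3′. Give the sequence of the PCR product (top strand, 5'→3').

Forward primer ATGCCCAGGGCCTG is found on the top strand at positions 20–33.
Taking the reverse complement of TTACCCTCCG gives CGGAGGGTAA, found at positions 44–53 on the template; the primer anneals here to the top strand with its 3' end pointing upstream.
The product is the template from position 20 through 53 (34 bp).

5'-ATGCCCAGGGCCTGTAAAAGCAGGCGGAGGGTAA-3'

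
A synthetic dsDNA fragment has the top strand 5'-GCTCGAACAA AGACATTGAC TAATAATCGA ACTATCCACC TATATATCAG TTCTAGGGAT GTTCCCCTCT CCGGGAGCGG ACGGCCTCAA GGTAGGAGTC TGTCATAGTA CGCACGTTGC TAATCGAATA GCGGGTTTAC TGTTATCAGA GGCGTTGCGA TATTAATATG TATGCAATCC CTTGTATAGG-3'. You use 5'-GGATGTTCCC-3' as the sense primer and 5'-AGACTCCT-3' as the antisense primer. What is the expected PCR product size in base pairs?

Scanning the template, GGATGTTCCC occurs at positions 57–66; this primer anneals to the bottom strand there with its 3' end pointing downstream.
The reverse primer's reverse complement is AGGAGTCT, which matches the template at positions 94–101.
Product length = (reverse-primer end) − (forward-primer start) + 1 = 101 − 57 + 1 = 45 bp.

45 bp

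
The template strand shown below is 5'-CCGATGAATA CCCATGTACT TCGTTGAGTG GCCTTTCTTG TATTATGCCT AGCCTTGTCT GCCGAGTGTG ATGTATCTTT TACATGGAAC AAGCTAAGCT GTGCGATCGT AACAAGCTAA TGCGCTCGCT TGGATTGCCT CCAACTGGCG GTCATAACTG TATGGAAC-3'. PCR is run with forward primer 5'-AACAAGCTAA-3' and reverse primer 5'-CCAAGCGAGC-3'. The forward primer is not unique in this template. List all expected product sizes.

46 bp, 23 bp

The forward primer AACAAGCTAA matches the top strand at positions 88–97, 111–120.
The reverse primer's reverse complement is GCTCGCTTGG, matching at positions 124–133.
Each forward site pairs with the reverse site to give a product ending at position 133: sizes 46, 23 bp.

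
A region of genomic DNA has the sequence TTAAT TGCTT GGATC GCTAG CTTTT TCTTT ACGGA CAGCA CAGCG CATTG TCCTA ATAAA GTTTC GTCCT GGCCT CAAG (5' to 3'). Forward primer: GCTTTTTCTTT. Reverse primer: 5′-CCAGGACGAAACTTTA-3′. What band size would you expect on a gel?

Forward primer GCTTTTTCTTT is found on the top strand at positions 20–30.
Reverse complement of the reverse primer: TAAAGTTTCGTCCTGG. This occurs on the top strand at positions 57–72.
Product length = (reverse-primer end) − (forward-primer start) + 1 = 72 − 20 + 1 = 53 bp.

53 bp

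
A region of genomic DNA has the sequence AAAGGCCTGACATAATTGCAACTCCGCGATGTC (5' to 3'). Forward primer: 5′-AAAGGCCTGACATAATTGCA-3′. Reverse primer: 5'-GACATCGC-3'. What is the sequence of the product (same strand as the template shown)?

5'-AAAGGCCTGACATAATTGCAACTCCGCGATGTC-3'

Scanning the template, AAAGGCCTGACATAATTGCA occurs at positions 1–20; this primer anneals to the bottom strand there with its 3' end pointing downstream.
Reverse complement of the reverse primer: GCGATGTC. This occurs on the top strand at positions 26–33.
The product is the template from position 1 through 33 (33 bp).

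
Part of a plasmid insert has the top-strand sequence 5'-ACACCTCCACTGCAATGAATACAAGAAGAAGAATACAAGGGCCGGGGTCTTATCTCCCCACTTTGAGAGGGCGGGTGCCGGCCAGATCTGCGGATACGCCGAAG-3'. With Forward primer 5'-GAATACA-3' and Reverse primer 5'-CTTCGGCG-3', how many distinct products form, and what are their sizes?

Two products: 88 bp, 74 bp

The forward primer GAATACA matches the top strand at positions 17–23, 31–37.
The reverse primer's reverse complement is CGCCGAAG, matching at positions 97–104.
Each forward site pairs with the reverse site to give a product ending at position 104: sizes 88, 74 bp.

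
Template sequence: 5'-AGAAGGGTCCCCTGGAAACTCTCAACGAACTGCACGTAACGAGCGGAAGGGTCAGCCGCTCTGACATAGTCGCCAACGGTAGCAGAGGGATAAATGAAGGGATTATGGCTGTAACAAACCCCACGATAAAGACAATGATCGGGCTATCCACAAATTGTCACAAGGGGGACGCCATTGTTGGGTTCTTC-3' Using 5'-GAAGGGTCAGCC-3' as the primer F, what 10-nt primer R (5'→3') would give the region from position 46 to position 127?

The product's 3' end on the top strand is position 127.
The reverse primer anneals to the top strand over positions 118–127, i.e. to ACCCCACGAT.
Its sequence written 5'→3' is the reverse complement: ATCGTGGGGT.

5'-ATCGTGGGGT-3'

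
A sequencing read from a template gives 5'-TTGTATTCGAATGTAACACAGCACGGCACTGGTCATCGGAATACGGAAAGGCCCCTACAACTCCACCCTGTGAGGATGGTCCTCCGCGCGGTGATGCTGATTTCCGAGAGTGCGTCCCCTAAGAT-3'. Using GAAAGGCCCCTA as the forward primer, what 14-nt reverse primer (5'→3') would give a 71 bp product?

5'-GACGCACTCTCGGA-3'

The forward primer binds at positions 46–57, so a 71 bp product ends at position 46 + 71 − 1 = 116.
The reverse primer anneals to the top strand over positions 103–116, i.e. to TCCGAGAGTGCGTC.
Its sequence written 5'→3' is the reverse complement: GACGCACTCTCGGA.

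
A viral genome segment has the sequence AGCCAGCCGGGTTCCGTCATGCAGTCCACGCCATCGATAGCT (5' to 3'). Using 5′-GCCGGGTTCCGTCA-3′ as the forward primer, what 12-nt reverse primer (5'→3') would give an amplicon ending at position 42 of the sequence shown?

5'-AGCTATCGATGG-3'

The forward primer binds at positions 6–19; the product's 3' end on the top strand is position 42.
The reverse primer anneals to the top strand over positions 31–42, i.e. to CCATCGATAGCT.
Its sequence written 5'→3' is the reverse complement: AGCTATCGATGG.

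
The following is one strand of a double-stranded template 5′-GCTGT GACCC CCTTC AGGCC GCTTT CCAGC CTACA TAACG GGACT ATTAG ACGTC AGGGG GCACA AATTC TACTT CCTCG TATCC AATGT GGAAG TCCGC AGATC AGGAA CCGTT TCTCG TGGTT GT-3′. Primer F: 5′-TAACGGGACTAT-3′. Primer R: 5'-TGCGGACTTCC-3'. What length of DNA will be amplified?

The forward primer matches the template at positions 36–47.
Taking the reverse complement of TGCGGACTTCC gives GGAAGTCCGCA, found at positions 91–101 on the template; the primer anneals here to the top strand with its 3' end pointing upstream.
Amplicon spans positions 36–101: 66 bp.

66 bp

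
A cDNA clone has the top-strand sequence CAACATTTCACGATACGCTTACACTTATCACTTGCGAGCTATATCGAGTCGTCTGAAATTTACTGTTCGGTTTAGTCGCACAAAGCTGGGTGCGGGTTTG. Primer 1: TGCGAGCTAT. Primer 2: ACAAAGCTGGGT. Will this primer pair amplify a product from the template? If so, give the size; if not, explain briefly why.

No product — both primers anneal to the same strand and extend in the same direction.

Primer 1 (TGCGAGCTAT) matches the top strand at positions 33–42 (3' end points downstream).
Primer 2 (ACAAAGCTGGGT) also matches the top strand directly, at positions 80–91 — its reverse complement ACCCAGCTTTGT is not present.
Both primers anneal to the bottom strand with 3' ends pointing the same way, so neither can prime synthesis back toward the other.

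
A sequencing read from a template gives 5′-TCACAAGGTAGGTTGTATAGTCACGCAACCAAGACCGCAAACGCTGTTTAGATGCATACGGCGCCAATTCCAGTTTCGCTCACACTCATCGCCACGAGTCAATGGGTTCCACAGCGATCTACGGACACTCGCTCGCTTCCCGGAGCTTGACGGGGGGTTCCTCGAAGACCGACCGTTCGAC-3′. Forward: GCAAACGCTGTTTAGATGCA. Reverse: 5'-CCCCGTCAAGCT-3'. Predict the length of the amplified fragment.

119 bp

Forward primer GCAAACGCTGTTTAGATGCA is found on the top strand at positions 37–56.
The reverse primer's reverse complement is AGCTTGACGGGG, which matches the template at positions 144–155.
Amplicon spans positions 37–155: 119 bp.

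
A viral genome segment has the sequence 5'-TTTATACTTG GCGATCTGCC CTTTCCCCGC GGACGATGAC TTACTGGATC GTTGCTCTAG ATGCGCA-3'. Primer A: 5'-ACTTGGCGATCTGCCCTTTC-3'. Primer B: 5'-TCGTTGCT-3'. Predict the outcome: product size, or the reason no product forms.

Primer A (ACTTGGCGATCTGCCCTTTC) matches the top strand at positions 6–25 (3' end points downstream).
Primer B (TCGTTGCT) also matches the top strand directly, at positions 49–56 — its reverse complement AGCAACGA is not present.
Both primers anneal to the bottom strand with 3' ends pointing the same way, so neither can prime synthesis back toward the other.

No product — both primers anneal to the same strand and extend in the same direction.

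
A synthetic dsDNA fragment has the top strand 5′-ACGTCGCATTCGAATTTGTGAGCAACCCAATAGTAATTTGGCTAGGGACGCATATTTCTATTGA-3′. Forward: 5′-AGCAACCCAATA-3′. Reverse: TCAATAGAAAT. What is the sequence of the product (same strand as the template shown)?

5'-AGCAACCCAATAGTAATTTGGCTAGGGACGCATATTTCTATTGA-3'

Scanning the template, AGCAACCCAATA occurs at positions 21–32; this primer anneals to the bottom strand there with its 3' end pointing downstream.
Taking the reverse complement of TCAATAGAAAT gives ATTTCTATTGA, found at positions 54–64 on the template; the primer anneals here to the top strand with its 3' end pointing upstream.
The product is the template from position 21 through 64 (44 bp).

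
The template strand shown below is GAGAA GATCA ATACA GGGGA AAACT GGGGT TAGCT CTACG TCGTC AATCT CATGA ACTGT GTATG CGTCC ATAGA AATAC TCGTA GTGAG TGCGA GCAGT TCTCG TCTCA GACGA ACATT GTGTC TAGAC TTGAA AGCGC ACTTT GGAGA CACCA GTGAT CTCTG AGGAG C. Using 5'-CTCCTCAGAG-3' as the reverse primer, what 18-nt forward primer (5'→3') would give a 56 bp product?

5'-AACATTGTGTCTAGACTT-3'

The reverse primer's reverse complement CTCTGAGGAG matches the template at positions 161–170, so the product ends at position 170.
A 56 bp product then starts at position 170 − 56 + 1 = 115.
The forward primer is identical to the top strand there: AACATTGTGTCTAGACTT.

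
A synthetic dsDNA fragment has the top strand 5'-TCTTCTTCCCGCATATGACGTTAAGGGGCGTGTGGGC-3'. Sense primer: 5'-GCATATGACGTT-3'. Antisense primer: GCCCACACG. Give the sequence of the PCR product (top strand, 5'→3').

Scanning the template, GCATATGACGTT occurs at positions 11–22; this primer anneals to the bottom strand there with its 3' end pointing downstream.
Taking the reverse complement of GCCCACACG gives CGTGTGGGC, found at positions 29–37 on the template; the primer anneals here to the top strand with its 3' end pointing upstream.
The product is the template from position 11 through 37 (27 bp).

5'-GCATATGACGTTAAGGGGCGTGTGGGC-3'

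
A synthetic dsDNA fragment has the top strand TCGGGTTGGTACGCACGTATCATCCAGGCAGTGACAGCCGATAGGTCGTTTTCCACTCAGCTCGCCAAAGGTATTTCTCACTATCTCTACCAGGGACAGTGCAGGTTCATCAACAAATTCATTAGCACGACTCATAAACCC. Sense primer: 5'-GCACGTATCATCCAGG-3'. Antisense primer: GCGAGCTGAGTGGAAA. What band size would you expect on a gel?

53 bp

The forward primer matches the template at positions 13–28.
Taking the reverse complement of GCGAGCTGAGTGGAAA gives TTTCCACTCAGCTCGC, found at positions 50–65 on the template; the primer anneals here to the top strand with its 3' end pointing upstream.
Product length = (reverse-primer end) − (forward-primer start) + 1 = 65 − 13 + 1 = 53 bp.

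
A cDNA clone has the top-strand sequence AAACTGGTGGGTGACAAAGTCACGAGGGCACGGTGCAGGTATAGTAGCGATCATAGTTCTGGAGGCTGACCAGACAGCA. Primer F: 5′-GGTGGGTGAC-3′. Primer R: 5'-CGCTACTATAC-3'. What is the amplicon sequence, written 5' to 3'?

The forward primer matches the template at positions 6–15.
Reverse complement of the reverse primer: GTATAGTAGCG. This occurs on the top strand at positions 39–49.
The product is the template from position 6 through 49 (44 bp).

5'-GGTGGGTGACAAAGTCACGAGGGCACGGTGCAGGTATAGTAGCG-3'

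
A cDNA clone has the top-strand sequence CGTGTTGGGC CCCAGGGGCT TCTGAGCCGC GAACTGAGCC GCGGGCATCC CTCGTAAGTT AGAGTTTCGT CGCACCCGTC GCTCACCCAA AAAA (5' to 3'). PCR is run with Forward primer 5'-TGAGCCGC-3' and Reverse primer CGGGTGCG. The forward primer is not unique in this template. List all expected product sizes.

56 bp, 44 bp

The forward primer TGAGCCGC matches the top strand at positions 23–30, 35–42.
The reverse primer's reverse complement is CGCACCCG, matching at positions 71–78.
Each forward site pairs with the reverse site to give a product ending at position 78: sizes 56, 44 bp.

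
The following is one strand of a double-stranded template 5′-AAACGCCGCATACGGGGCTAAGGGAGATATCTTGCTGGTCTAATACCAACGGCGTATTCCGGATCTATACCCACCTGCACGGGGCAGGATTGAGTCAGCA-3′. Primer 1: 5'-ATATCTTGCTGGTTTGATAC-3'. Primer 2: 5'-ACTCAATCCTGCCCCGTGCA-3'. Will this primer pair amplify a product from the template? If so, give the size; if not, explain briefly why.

No product — primer 1 has no binding site in the template.

Primer 1 (ATATCTTGCTGGTTTGATAC) does not match the top strand, and its reverse complement GTATCAAACCAGCAAGATAT does not match either.
With no annealing site for primer 1, no amplification occurs.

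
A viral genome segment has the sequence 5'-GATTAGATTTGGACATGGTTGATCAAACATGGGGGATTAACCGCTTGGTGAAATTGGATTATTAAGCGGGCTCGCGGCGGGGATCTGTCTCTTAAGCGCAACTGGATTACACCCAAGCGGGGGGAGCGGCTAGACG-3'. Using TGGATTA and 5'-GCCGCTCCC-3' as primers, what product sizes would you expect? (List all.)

The forward primer TGGATTA matches the top strand at positions 55–61, 103–109.
The reverse primer's reverse complement is GGGAGCGGC, matching at positions 122–130.
Each forward site pairs with the reverse site to give a product ending at position 130: sizes 76, 28 bp.

76 bp, 28 bp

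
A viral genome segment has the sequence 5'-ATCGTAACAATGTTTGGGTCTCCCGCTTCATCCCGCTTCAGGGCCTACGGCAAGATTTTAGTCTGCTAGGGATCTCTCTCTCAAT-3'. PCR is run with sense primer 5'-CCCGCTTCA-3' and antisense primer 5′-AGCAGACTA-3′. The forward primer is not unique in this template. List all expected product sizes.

The forward primer CCCGCTTCA matches the top strand at positions 22–30, 32–40.
The reverse primer's reverse complement is TAGTCTGCT, matching at positions 59–67.
Each forward site pairs with the reverse site to give a product ending at position 67: sizes 46, 36 bp.

46 bp, 36 bp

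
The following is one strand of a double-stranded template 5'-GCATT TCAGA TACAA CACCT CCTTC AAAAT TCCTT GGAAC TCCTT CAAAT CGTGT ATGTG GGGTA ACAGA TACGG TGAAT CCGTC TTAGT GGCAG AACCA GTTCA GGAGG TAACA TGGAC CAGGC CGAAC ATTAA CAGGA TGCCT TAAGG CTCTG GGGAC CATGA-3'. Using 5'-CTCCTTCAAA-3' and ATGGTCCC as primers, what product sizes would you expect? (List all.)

145 bp, 124 bp

The forward primer CTCCTTCAAA matches the top strand at positions 19–28, 40–49.
The reverse primer's reverse complement is GGGACCAT, matching at positions 156–163.
Each forward site pairs with the reverse site to give a product ending at position 163: sizes 145, 124 bp.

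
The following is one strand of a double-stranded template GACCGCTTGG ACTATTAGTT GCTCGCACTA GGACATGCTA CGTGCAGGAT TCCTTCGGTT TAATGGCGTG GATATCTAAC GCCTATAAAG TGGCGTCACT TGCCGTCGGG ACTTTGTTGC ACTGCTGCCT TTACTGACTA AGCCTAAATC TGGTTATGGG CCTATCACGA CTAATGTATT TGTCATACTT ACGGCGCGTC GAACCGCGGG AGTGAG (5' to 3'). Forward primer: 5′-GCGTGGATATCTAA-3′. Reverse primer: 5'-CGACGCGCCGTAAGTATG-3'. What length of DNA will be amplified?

136 bp

Forward primer GCGTGGATATCTAA is found on the top strand at positions 66–79.
Taking the reverse complement of CGACGCGCCGTAAGTATG gives CATACTTACGGCGCGTCG, found at positions 184–201 on the template; the primer anneals here to the top strand with its 3' end pointing upstream.
The product runs from position 66 to position 201, so its length is 201 − 66 + 1 = 136 bp.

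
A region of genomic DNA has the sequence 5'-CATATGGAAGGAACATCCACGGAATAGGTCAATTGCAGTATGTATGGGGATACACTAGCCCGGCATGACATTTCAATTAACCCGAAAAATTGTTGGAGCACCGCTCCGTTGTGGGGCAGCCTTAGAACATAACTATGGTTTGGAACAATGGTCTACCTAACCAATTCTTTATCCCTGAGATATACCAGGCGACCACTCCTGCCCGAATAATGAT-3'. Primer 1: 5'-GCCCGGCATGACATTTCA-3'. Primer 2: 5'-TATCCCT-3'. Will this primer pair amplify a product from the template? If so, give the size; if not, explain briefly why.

Primer 1 (GCCCGGCATGACATTTCA) matches the top strand at positions 58–75 (3' end points downstream).
Primer 2 (TATCCCT) also matches the top strand directly, at positions 170–176 — its reverse complement AGGGATA is not present.
Both primers anneal to the bottom strand with 3' ends pointing the same way, so neither can prime synthesis back toward the other.

No product — both primers anneal to the same strand and extend in the same direction.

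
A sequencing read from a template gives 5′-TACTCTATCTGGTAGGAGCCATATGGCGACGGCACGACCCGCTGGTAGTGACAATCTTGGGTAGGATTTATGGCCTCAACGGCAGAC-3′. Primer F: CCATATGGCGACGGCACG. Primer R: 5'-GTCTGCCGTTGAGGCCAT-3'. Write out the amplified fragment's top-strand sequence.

5'-CCATATGGCGACGGCACGACCCGCTGGTAGTGACAATCTTGGGTAGGATTTATGGCCTCAACGGCAGAC-3'

Scanning the template, CCATATGGCGACGGCACG occurs at positions 19–36; this primer anneals to the bottom strand there with its 3' end pointing downstream.
The reverse primer's reverse complement is ATGGCCTCAACGGCAGAC, which matches the template at positions 70–87.
The product is the template from position 19 through 87 (69 bp).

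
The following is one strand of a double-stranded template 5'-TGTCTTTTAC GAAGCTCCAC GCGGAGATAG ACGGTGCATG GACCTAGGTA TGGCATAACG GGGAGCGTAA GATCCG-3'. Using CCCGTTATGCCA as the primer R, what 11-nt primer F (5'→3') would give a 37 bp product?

The reverse primer's reverse complement TGGCATAACGGG matches the template at positions 51–62, so the product ends at position 62.
A 37 bp product then starts at position 62 − 37 + 1 = 26.
The forward primer is identical to the top strand there: GATAGACGGTG.

5'-GATAGACGGTG-3'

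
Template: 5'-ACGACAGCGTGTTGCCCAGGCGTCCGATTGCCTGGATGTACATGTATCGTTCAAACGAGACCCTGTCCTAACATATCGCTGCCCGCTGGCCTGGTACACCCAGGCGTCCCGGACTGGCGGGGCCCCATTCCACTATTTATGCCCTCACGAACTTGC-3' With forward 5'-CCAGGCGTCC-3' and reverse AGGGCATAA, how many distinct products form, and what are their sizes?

The forward primer CCAGGCGTCC matches the top strand at positions 16–25, 100–109.
The reverse primer's reverse complement is TTATGCCCT, matching at positions 137–145.
Each forward site pairs with the reverse site to give a product ending at position 145: sizes 130, 46 bp.

Two products: 130 bp, 46 bp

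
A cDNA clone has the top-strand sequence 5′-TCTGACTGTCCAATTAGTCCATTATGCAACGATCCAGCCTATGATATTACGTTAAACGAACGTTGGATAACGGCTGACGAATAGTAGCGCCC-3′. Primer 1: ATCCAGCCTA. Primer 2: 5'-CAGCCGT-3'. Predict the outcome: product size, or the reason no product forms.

Primer 1 (ATCCAGCCTA) matches the top strand at positions 32–41; it acts as a forward primer.
Primer 2's reverse complement is ACGGCTG, matching the top strand at positions 70–76; it acts as a reverse primer.
The 3' ends face each other across positions 32–76, giving a 45 bp product.

Yes — a 45 bp product.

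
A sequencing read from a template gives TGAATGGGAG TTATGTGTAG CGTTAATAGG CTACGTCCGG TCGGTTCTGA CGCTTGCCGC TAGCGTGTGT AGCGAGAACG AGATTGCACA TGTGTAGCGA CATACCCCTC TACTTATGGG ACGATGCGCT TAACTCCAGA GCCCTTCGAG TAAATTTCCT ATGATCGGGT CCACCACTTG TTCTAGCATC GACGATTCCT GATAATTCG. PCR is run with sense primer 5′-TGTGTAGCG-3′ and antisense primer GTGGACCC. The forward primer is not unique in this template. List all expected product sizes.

161 bp, 109 bp, 84 bp

The forward primer TGTGTAGCG matches the top strand at positions 14–22, 66–74, 91–99.
The reverse primer's reverse complement is GGGTCCAC, matching at positions 167–174.
Each forward site pairs with the reverse site to give a product ending at position 174: sizes 161, 109, 84 bp.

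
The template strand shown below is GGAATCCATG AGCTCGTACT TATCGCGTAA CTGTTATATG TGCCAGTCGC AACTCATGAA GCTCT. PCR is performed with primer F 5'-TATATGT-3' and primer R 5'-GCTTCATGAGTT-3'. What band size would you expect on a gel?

Scanning the template, TATATGT occurs at positions 35–41; this primer anneals to the bottom strand there with its 3' end pointing downstream.
The reverse primer's reverse complement is AACTCATGAAGC, which matches the template at positions 51–62.
Amplicon spans positions 35–62: 28 bp.

28 bp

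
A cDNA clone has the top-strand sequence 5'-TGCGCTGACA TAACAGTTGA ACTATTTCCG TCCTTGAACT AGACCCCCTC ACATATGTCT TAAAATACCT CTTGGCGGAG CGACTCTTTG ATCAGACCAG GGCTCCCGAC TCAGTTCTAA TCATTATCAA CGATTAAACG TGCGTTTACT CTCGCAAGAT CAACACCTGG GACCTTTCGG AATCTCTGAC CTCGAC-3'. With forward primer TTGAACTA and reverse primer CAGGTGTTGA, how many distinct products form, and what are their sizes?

Two products: 153 bp, 136 bp

The forward primer TTGAACTA matches the top strand at positions 17–24, 34–41.
The reverse primer's reverse complement is TCAACACCTG, matching at positions 160–169.
Each forward site pairs with the reverse site to give a product ending at position 169: sizes 153, 136 bp.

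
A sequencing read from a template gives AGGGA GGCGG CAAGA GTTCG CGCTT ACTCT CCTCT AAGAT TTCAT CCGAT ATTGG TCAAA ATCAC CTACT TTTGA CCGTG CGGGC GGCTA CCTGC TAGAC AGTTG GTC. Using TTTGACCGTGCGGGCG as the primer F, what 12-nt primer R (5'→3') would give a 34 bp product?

5'-AACTGTCTAGCA-3'

The forward primer binds at positions 71–86, so a 34 bp product ends at position 71 + 34 − 1 = 104.
The reverse primer anneals to the top strand over positions 93–104, i.e. to TGCTAGACAGTT.
Its sequence written 5'→3' is the reverse complement: AACTGTCTAGCA.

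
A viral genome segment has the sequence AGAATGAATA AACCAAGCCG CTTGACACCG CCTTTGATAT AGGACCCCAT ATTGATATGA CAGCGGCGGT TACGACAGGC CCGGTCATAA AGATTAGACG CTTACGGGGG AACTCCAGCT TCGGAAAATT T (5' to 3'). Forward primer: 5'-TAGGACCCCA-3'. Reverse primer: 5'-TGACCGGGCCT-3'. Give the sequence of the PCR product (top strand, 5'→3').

Forward primer TAGGACCCCA is found on the top strand at positions 40–49.
Reverse complement of the reverse primer: AGGCCCGGTCA. This occurs on the top strand at positions 77–87.
The product is the template from position 40 through 87 (48 bp).

5'-TAGGACCCCATATTGATATGACAGCGGCGGTTACGACAGGCCCGGTCA-3'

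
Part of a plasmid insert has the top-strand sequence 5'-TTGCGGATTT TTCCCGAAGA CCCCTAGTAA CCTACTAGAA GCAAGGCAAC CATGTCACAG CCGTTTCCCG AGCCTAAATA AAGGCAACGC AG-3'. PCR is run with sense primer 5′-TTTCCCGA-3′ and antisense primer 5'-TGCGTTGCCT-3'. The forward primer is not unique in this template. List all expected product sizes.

The forward primer TTTCCCGA matches the top strand at positions 10–17, 64–71.
The reverse primer's reverse complement is AGGCAACGCA, matching at positions 82–91.
Each forward site pairs with the reverse site to give a product ending at position 91: sizes 82, 28 bp.

82 bp, 28 bp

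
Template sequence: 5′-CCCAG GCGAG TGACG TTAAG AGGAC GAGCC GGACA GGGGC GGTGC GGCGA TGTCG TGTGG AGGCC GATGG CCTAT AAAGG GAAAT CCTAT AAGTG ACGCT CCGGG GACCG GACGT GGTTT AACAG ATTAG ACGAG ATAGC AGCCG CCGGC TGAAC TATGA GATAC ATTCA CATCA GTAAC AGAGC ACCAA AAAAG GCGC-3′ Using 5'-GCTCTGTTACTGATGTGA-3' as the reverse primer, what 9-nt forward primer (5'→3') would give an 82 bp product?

5'-GGGACCGGA-3'

The reverse primer's reverse complement TCACATCAGTAACAGAGC matches the template at positions 168–185, so the product ends at position 185.
An 82 bp product then starts at position 185 − 82 + 1 = 104.
The forward primer is identical to the top strand there: GGGACCGGA.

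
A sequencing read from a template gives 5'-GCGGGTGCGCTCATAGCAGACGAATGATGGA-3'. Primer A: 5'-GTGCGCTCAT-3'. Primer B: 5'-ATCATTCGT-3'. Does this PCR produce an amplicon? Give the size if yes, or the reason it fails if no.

Primer A (GTGCGCTCAT) matches the top strand at positions 5–14; it acts as a forward primer.
Primer B's reverse complement is ACGAATGAT, matching the top strand at positions 20–28; it acts as a reverse primer.
The 3' ends face each other across positions 5–28, giving a 24 bp product.

Yes — a 24 bp product.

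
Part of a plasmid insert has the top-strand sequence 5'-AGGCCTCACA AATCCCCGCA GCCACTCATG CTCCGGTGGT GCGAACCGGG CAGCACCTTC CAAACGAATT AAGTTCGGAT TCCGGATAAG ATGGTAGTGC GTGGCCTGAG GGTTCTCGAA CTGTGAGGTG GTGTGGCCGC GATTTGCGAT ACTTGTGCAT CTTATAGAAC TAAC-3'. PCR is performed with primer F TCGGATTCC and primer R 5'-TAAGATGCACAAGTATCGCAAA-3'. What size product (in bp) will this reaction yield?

90 bp

The forward primer matches the template at positions 75–83.
The reverse primer's reverse complement is TTTGCGATACTTGTGCATCTTA, which matches the template at positions 143–164.
Amplicon spans positions 75–164: 90 bp.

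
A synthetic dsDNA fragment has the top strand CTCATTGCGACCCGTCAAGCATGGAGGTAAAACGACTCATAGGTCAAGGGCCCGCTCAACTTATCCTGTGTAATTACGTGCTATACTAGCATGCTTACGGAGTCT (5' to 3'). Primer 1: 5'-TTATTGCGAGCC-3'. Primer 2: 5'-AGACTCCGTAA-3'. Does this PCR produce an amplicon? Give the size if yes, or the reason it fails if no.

No product — primer 1 has no binding site in the template.

Primer 1 (TTATTGCGAGCC) does not match the top strand, and its reverse complement GGCTCGCAATAA does not match either.
With no annealing site for primer 1, no amplification occurs.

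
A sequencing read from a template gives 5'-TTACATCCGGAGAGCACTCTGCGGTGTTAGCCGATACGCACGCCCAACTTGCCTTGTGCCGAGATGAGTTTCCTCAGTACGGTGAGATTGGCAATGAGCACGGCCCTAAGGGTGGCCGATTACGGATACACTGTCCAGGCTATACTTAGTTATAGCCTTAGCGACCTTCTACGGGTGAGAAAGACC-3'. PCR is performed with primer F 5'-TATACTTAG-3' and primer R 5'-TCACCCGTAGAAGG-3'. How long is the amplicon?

Scanning the template, TATACTTAG occurs at positions 141–149; this primer anneals to the bottom strand there with its 3' end pointing downstream.
The reverse primer's reverse complement is CCTTCTACGGGTGA, which matches the template at positions 165–178.
Amplicon spans positions 141–178: 38 bp.

38 bp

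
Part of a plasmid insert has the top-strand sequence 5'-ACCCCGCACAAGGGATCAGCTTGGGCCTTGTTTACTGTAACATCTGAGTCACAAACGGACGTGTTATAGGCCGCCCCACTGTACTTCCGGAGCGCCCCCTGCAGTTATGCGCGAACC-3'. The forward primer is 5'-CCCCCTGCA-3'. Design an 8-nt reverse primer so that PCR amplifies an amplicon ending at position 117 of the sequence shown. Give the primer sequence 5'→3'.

The forward primer binds at positions 95–103; the product's 3' end on the top strand is position 117.
The reverse primer anneals to the top strand over positions 110–117, i.e. to CGCGAACC.
Its sequence written 5'→3' is the reverse complement: GGTTCGCG.

5'-GGTTCGCG-3'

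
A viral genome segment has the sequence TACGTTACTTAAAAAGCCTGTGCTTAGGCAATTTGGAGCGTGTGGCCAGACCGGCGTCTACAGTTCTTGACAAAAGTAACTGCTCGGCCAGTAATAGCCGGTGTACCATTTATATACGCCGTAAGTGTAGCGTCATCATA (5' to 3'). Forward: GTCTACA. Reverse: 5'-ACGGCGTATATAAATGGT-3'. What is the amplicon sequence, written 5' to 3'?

Scanning the template, GTCTACA occurs at positions 56–62; this primer anneals to the bottom strand there with its 3' end pointing downstream.
The reverse primer's reverse complement is ACCATTTATATACGCCGT, which matches the template at positions 105–122.
The product is the template from position 56 through 122 (67 bp).

5'-GTCTACAGTTCTTGACAAAAGTAACTGCTCGGCCAGTAATAGCCGGTGTACCATTTATATACGCCGT-3'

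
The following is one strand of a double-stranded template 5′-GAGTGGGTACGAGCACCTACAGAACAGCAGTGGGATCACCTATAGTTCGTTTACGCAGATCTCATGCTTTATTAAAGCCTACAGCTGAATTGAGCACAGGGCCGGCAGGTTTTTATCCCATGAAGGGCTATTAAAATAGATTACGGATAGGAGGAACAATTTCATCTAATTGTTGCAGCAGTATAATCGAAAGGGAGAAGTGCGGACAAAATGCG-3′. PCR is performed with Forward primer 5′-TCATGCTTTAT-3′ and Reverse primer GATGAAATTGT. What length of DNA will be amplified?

105 bp

Forward primer TCATGCTTTAT is found on the top strand at positions 62–72.
Reverse complement of the reverse primer: ACAATTTCATC. This occurs on the top strand at positions 156–166.
Product length = (reverse-primer end) − (forward-primer start) + 1 = 166 − 62 + 1 = 105 bp.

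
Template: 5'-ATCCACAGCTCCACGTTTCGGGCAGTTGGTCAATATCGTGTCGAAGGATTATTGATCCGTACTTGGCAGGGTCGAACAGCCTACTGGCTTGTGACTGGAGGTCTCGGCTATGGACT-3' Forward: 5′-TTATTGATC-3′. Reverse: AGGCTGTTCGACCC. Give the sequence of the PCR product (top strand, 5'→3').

Forward primer TTATTGATC is found on the top strand at positions 49–57.
The reverse primer's reverse complement is GGGTCGAACAGCCT, which matches the template at positions 69–82.
The product is the template from position 49 through 82 (34 bp).

5'-TTATTGATCCGTACTTGGCAGGGTCGAACAGCCT-3'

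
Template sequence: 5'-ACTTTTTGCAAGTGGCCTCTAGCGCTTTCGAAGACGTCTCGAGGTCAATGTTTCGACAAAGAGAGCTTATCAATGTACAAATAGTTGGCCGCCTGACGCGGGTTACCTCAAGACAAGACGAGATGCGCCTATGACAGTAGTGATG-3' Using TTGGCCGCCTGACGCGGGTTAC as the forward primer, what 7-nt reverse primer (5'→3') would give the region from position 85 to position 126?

The product's 3' end on the top strand is position 126.
The reverse primer anneals to the top strand over positions 120–126, i.e. to GAGATGC.
Its sequence written 5'→3' is the reverse complement: GCATCTC.

5'-GCATCTC-3'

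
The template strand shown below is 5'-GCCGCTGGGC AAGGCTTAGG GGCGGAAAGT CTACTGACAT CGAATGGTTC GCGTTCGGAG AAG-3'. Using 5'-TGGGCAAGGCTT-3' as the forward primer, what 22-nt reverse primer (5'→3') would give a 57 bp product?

The forward primer binds at positions 6–17, so a 57 bp product ends at position 6 + 57 − 1 = 62.
The reverse primer anneals to the top strand over positions 41–62, i.e. to CGAATGGTTCGCGTTCGGAGAA.
Its sequence written 5'→3' is the reverse complement: TTCTCCGAACGCGAACCATTCG.

5'-TTCTCCGAACGCGAACCATTCG-3'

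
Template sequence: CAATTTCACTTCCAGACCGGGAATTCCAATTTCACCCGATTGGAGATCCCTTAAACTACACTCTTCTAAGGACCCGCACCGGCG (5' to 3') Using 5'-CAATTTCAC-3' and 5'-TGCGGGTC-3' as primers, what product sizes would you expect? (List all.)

78 bp, 52 bp

The forward primer CAATTTCAC matches the top strand at positions 1–9, 27–35.
The reverse primer's reverse complement is GACCCGCA, matching at positions 71–78.
Each forward site pairs with the reverse site to give a product ending at position 78: sizes 78, 52 bp.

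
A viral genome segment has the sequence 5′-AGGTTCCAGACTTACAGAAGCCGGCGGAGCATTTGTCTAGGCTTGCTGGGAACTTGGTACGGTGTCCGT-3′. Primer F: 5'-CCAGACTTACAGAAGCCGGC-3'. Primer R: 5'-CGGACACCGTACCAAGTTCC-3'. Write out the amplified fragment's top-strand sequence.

5'-CCAGACTTACAGAAGCCGGCGGAGCATTTGTCTAGGCTTGCTGGGAACTTGGTACGGTGTCCG-3'

Scanning the template, CCAGACTTACAGAAGCCGGC occurs at positions 6–25; this primer anneals to the bottom strand there with its 3' end pointing downstream.
The reverse primer's reverse complement is GGAACTTGGTACGGTGTCCG, which matches the template at positions 49–68.
The product is the template from position 6 through 68 (63 bp).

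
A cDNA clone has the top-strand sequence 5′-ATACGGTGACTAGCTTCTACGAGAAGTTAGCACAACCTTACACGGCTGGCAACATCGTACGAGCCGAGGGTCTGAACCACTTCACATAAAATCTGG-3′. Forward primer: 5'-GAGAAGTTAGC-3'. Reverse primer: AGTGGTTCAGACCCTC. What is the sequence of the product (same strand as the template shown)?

5'-GAGAAGTTAGCACAACCTTACACGGCTGGCAACATCGTACGAGCCGAGGGTCTGAACCACT-3'

Scanning the template, GAGAAGTTAGC occurs at positions 21–31; this primer anneals to the bottom strand there with its 3' end pointing downstream.
The reverse primer's reverse complement is GAGGGTCTGAACCACT, which matches the template at positions 66–81.
The product is the template from position 21 through 81 (61 bp).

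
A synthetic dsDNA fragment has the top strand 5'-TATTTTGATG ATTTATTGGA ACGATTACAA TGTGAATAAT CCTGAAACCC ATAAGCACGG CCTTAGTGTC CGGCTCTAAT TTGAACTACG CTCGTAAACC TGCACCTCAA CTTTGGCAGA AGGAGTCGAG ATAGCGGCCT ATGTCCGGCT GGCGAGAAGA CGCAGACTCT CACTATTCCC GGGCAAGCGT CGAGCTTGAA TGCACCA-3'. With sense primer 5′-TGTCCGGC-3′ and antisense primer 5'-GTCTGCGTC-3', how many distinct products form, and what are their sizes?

Two products: 101 bp, 26 bp

The forward primer TGTCCGGC matches the top strand at positions 67–74, 142–149.
The reverse primer's reverse complement is GACGCAGAC, matching at positions 159–167.
Each forward site pairs with the reverse site to give a product ending at position 167: sizes 101, 26 bp.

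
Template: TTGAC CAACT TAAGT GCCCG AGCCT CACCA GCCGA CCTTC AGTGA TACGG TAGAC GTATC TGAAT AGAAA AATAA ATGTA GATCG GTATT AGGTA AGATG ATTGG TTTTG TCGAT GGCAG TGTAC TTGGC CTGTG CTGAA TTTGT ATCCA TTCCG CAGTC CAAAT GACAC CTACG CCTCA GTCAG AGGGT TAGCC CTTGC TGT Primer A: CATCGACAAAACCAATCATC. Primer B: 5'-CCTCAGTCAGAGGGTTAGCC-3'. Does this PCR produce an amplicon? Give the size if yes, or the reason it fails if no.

No product — the primers' 3' ends point away from each other.

Primer A (CATCGACAAAACCAATCATC) has reverse complement GATGATTGGTTTTGTCGATG, which matches the top strand at positions 97–116; primer A anneals to the top strand there with its 3' end pointing upstream toward position 97.
Primer B (CCTCAGTCAGAGGGTTAGCC) matches the top strand directly at positions 176–195; it anneals to the bottom strand with its 3' end pointing downstream toward position 195.
The 3' ends diverge (primer A extends toward position 1, primer B toward position 203), so the primers never converge on a shared product.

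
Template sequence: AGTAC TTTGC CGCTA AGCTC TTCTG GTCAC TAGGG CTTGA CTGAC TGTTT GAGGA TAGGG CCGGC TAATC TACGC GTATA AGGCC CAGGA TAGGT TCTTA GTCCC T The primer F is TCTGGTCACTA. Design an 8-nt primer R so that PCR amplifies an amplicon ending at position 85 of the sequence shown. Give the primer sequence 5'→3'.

The forward primer binds at positions 22–32; the product's 3' end on the top strand is position 85.
The reverse primer anneals to the top strand over positions 78–85, i.e. to ATAAGGCC.
Its sequence written 5'→3' is the reverse complement: GGCCTTAT.

5'-GGCCTTAT-3'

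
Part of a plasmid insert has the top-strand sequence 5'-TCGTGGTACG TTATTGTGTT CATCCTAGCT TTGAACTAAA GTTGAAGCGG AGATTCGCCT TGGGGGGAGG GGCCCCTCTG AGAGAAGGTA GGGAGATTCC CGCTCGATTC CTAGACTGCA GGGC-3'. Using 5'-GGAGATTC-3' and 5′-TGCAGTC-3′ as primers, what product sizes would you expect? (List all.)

The forward primer GGAGATTC matches the top strand at positions 49–56, 92–99.
The reverse primer's reverse complement is GACTGCA, matching at positions 114–120.
Each forward site pairs with the reverse site to give a product ending at position 120: sizes 72, 29 bp.

72 bp, 29 bp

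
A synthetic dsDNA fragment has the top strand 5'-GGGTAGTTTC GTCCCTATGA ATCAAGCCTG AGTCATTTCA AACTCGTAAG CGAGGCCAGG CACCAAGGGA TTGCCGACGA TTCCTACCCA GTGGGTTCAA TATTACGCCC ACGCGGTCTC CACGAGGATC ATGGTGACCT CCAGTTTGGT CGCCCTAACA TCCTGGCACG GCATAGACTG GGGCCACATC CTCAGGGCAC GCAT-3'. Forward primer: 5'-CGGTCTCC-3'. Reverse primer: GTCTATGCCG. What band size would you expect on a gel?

65 bp

The forward primer matches the template at positions 114–121.
The reverse primer's reverse complement is CGGCATAGAC, which matches the template at positions 169–178.
Amplicon spans positions 114–178: 65 bp.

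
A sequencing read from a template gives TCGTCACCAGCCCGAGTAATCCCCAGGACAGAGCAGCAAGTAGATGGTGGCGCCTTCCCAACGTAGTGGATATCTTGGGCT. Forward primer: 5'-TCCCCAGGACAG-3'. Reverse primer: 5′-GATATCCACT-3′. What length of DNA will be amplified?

Scanning the template, TCCCCAGGACAG occurs at positions 20–31; this primer anneals to the bottom strand there with its 3' end pointing downstream.
The reverse primer's reverse complement is AGTGGATATC, which matches the template at positions 65–74.
The product runs from position 20 to position 74, so its length is 74 − 20 + 1 = 55 bp.

55 bp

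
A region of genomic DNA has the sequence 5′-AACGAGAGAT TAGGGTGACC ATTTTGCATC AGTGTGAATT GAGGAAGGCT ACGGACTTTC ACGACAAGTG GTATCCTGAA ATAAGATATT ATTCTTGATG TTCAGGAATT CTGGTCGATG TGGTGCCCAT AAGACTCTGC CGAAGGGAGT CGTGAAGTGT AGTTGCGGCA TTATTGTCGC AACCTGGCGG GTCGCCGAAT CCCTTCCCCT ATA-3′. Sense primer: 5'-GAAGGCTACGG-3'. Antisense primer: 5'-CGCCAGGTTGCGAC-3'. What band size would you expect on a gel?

Scanning the template, GAAGGCTACGG occurs at positions 44–54; this primer anneals to the bottom strand there with its 3' end pointing downstream.
Taking the reverse complement of CGCCAGGTTGCGAC gives GTCGCAACCTGGCG, found at positions 176–189 on the template; the primer anneals here to the top strand with its 3' end pointing upstream.
The product runs from position 44 to position 189, so its length is 189 − 44 + 1 = 146 bp.

146 bp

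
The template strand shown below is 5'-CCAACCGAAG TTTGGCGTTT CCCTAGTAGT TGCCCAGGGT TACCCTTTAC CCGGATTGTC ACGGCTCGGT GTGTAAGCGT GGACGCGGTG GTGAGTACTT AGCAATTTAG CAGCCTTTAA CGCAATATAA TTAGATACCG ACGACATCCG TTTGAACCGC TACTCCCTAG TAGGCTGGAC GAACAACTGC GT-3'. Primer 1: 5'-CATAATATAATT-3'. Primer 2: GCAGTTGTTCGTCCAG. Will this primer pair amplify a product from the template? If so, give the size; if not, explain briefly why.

Primer 1 (CATAATATAATT) does not match the top strand, and its reverse complement AATTATATTATG does not match either.
With no annealing site for primer 1, no amplification occurs.

No product — primer 1 has no binding site in the template.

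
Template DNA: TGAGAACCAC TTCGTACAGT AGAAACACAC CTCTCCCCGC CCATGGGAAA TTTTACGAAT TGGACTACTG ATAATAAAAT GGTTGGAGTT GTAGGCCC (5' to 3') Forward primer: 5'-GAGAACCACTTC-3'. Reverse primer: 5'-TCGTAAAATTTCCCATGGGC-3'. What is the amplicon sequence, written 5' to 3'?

The forward primer matches the template at positions 2–13.
Taking the reverse complement of TCGTAAAATTTCCCATGGGC gives GCCCATGGGAAATTTTACGA, found at positions 39–58 on the template; the primer anneals here to the top strand with its 3' end pointing upstream.
The product is the template from position 2 through 58 (57 bp).

5'-GAGAACCACTTCGTACAGTAGAAACACACCTCTCCCCGCCCATGGGAAATTTTACGA-3'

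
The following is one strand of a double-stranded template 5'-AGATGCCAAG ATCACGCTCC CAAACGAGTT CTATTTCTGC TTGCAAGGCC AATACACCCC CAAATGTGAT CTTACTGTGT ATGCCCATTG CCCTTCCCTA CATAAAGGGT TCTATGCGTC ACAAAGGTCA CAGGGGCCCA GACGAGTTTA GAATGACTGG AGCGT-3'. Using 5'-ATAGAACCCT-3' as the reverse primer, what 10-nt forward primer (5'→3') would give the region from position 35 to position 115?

5'-TTCTGCTTGC-3'

The reverse primer's reverse complement AGGGTTCTAT matches the template at positions 106–115; the product starts at position 35.
The forward primer is identical to the top strand over positions 35–44: TTCTGCTTGC.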